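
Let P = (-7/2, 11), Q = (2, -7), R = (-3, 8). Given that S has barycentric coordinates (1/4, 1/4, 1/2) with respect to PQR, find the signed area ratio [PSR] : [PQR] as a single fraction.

The signed ratio [PSR]/[PQR] equals the barycentric coordinate of S at vertex Q, which is 1/4.

1/4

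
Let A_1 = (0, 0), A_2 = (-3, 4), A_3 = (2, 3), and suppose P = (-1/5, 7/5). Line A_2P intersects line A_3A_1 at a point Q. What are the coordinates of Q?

Barycentric coordinates of P with respect to A_1A_2A_3: (3/5, 1/5, 1/5).
On side A_3A_1 the A_2-coordinate is zero; dropping P's A_2-weight 1/5 and renormalizing the remaining 1/5 : 3/5 gives weights 1/4, 3/4 on A_3, A_1.
Q = (1/4)·(2, 3) + (3/4)·(0, 0) = (1/2, 3/4).

(1/2, 3/4)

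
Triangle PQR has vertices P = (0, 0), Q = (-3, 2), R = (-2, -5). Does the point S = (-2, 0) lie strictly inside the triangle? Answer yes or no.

yes

Barycentric coordinates of S: (5/19, 10/19, 4/19).
The three coordinates are positive, positive, positive; a point is interior exactly when all three are positive.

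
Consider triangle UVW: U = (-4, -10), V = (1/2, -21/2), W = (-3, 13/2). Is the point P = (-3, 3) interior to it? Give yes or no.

Barycentric coordinates of P: (49/299, 14/299, 236/299).
The three coordinates are positive, positive, positive; a point is interior exactly when all three are positive.

yes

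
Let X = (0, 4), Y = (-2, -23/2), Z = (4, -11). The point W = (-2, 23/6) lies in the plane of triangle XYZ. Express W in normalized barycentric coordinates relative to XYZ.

(1, 1/3, -1/3)

Signed area of the reference triangle: [XYZ] = ½·(0·(-23/2−(-11)) + (-2)·(-11−4) + 4·(4−(-23/2))) = ½·(0 + 30 + 62) = 46.
[WYZ] = ½·((-2)·(-23/2−(-11)) + (-2)·(-11−(23/6)) + 4·(23/6−(-23/2))) = ½·(1 + 89/3 + 184/3) = 46, so the X-coordinate is 46/46 = 1.
[XWZ] = ½·(0·(23/6−(-11)) + (-2)·(-11−4) + 4·(4−(23/6))) = ½·(0 + 30 + 2/3) = 46/3, so the Y-coordinate is 1/3.
[XYW] = ½·(0·(-23/2−(23/6)) + (-2)·(23/6−4) + (-2)·(4−(-23/2))) = ½·(0 + 1/3 − 31) = -46/3, so the Z-coordinate is -1/3.
Check: 1 + 1/3 − 1/3 = 1.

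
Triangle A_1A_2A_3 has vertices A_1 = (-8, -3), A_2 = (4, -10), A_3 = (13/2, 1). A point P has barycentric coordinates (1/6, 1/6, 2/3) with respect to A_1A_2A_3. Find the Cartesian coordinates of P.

P = (1/6)·A_1 + (1/6)·A_2 + (2/3)·A_3.
x-coordinate: (1/6)·(-8) + (1/6)·4 + (2/3)·(13/2) = 11/3.
y-coordinate: (1/6)·(-3) + (1/6)·(-10) + (2/3)·1 = -3/2.

(11/3, -3/2)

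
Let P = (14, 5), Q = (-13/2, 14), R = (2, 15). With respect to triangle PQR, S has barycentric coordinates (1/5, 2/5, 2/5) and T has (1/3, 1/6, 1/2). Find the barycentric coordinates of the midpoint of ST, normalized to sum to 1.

(4/15, 17/60, 9/20)

Since both coordinate triples sum to 1, the midpoint's barycentrics are the componentwise average.
(1/5+1/3)/2 = 4/15; similarly 17/60 and 9/20.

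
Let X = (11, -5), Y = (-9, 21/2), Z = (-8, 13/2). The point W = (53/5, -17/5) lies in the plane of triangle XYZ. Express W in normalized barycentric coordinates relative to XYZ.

Signed area of the reference triangle: [XYZ] = ½·(11·(21/2−(13/2)) + (-9)·(13/2−(-5)) + (-8)·(-5−(21/2))) = ½·(44 − 207/2 + 124) = 129/4.
[WYZ] = ½·((53/5)·(21/2−(13/2)) + (-9)·(13/2−(-17/5)) + (-8)·(-17/5−(21/2))) = ½·(212/5 − 891/10 + 556/5) = 129/4, so the X-coordinate is (129/4)/(129/4) = 1.
[XWZ] = ½·(11·(-17/5−(13/2)) + (53/5)·(13/2−(-5)) + (-8)·(-5−(-17/5))) = ½·(-1089/10 + 1219/10 + 64/5) = 129/10, so the Y-coordinate is 2/5.
[XYW] = ½·(11·(21/2−(-17/5)) + (-9)·(-17/5−(-5)) + (53/5)·(-5−(21/2))) = ½·(1529/10 − 72/5 − 1643/10) = -129/10, so the Z-coordinate is -2/5.
Check: 1 + 2/5 − 2/5 = 1.

(1, 2/5, -2/5)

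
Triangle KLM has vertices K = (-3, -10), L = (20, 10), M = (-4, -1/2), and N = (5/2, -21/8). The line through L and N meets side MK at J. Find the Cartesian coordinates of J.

Barycentric coordinates of N with respect to KLM: (1/2, 1/4, 1/4).
On side MK the L-coordinate is zero; dropping N's L-weight 1/4 and renormalizing the remaining 1/4 : 1/2 gives weights 1/3, 2/3 on M, K.
J = (1/3)·(-4, -1/2) + (2/3)·(-3, -10) = (-10/3, -41/6).

(-10/3, -41/6)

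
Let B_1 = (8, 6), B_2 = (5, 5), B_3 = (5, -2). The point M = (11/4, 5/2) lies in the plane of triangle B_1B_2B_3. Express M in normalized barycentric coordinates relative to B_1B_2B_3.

(-3/4, 3/2, 1/4)

Signed area of the reference triangle: [B_1B_2B_3] = ½·(8·(5−(-2)) + 5·(-2−6) + 5·(6−5)) = ½·(56 − 40 + 5) = 21/2.
[MB_2B_3] = ½·((11/4)·(5−(-2)) + 5·(-2−(5/2)) + 5·(5/2−5)) = ½·(77/4 − 45/2 − 25/2) = -63/8, so the B_1-coordinate is (-63/8)/(21/2) = -3/4.
[B_1MB_3] = ½·(8·(5/2−(-2)) + (11/4)·(-2−6) + 5·(6−(5/2))) = ½·(36 − 22 + 35/2) = 63/4, so the B_2-coordinate is 3/2.
[B_1B_2M] = ½·(8·(5−(5/2)) + 5·(5/2−6) + (11/4)·(6−5)) = ½·(20 − 35/2 + 11/4) = 21/8, so the B_3-coordinate is 1/4.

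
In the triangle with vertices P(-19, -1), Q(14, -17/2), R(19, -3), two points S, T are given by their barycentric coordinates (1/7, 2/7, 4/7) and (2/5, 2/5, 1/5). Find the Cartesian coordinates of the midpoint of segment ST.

Barycentric coordinates of the midpoint are the average: (19/70, 12/35, 27/70).
Converting: (19/70)·P + (12/35)·Q + (27/70)·R = (244/35, -152/35).

(244/35, -152/35)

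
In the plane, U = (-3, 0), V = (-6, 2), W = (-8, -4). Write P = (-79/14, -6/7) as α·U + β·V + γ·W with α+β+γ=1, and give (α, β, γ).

(5/14, 2/7, 5/14)

Signed area of the reference triangle: [UVW] = ½·((-3)·(2−(-4)) + (-6)·(-4−0) + (-8)·(0−2)) = ½·(-18 + 24 + 16) = 11.
[PVW] = ½·((-79/14)·(2−(-4)) + (-6)·(-4−(-6/7)) + (-8)·(-6/7−2)) = ½·(-237/7 + 132/7 + 160/7) = 55/14, so the U-coordinate is (55/14)/11 = 5/14.
[UPW] = ½·((-3)·(-6/7−(-4)) + (-79/14)·(-4−0) + (-8)·(0−(-6/7))) = ½·(-66/7 + 158/7 − 48/7) = 22/7, so the V-coordinate is 2/7.
[UVP] = ½·((-3)·(2−(-6/7)) + (-6)·(-6/7−0) + (-79/14)·(0−2)) = ½·(-60/7 + 36/7 + 79/7) = 55/14, so the W-coordinate is 5/14.
Check: 5/14 + 2/7 + 5/14 = 1.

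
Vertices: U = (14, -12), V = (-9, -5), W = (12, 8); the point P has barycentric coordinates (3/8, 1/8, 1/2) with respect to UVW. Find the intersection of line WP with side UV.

(33/4, -41/4)

Line WP meets UV where the W-coordinate vanishes; zeroing P's W-weight and renormalizing leaves U, V-weights 3/8 : 1/8 → (3/4, 1/4).
So Q = (3/4)·U + (1/4)·V = (33/4, -41/4).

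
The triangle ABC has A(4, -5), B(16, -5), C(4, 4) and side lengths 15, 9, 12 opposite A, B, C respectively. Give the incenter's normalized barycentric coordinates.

(5/12, 1/4, 1/3)

The incenter has barycentric coordinates proportional to the opposite side lengths: (15 : 9 : 12).
Normalizing by 15+9+12 = 36 gives (5/12, 1/4, 1/3).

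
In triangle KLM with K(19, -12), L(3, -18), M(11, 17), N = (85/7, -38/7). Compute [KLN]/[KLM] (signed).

[KLM] = ½·(19·(-18−17) + 3·(17−(-12)) + 11·(-12−(-18))) = ½·(-665 + 87 + 66) = -256.
[KLN] = ½·(19·(-18−(-38/7)) + 3·(-38/7−(-12)) + (85/7)·(-12−(-18))) = ½·(-1672/7 + 138/7 + 510/7) = -512/7, so the ratio is (-512/7)/(-256) = 2/7.

2/7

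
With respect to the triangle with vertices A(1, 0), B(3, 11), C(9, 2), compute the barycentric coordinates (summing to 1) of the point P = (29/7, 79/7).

Signed area of the reference triangle: [ABC] = ½·(1·(11−2) + 3·(2−0) + 9·(0−11)) = ½·(9 + 6 − 99) = -42.
[PBC] = ½·((29/7)·(11−2) + 3·(2−(79/7)) + 9·(79/7−11)) = ½·(261/7 − 195/7 + 18/7) = 6, so the A-coordinate is 6/(-42) = -1/7.
[APC] = ½·(1·(79/7−2) + (29/7)·(2−0) + 9·(0−(79/7))) = ½·(65/7 + 58/7 − 711/7) = -42, so the B-coordinate is 1.
[ABP] = ½·(1·(11−(79/7)) + 3·(79/7−0) + (29/7)·(0−11)) = ½·(-2/7 + 237/7 − 319/7) = -6, so the C-coordinate is 1/7.
Check: -1/7 + 1 + 1/7 = 1.

(-1/7, 1, 1/7)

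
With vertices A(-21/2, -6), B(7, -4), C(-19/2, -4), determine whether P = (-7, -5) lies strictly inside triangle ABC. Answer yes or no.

Barycentric coordinates of P: (1/2, 2/11, 7/22).
The three coordinates are positive, positive, positive; a point is interior exactly when all three are positive.

yes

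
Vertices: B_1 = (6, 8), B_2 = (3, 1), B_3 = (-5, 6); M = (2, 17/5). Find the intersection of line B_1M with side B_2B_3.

Barycentric coordinates of M with respect to B_1B_2B_3: (1/5, 3/5, 1/5).
On side B_2B_3 the B_1-coordinate is zero; dropping M's B_1-weight 1/5 and renormalizing the remaining 3/5 : 1/5 gives weights 3/4, 1/4 on B_2, B_3.
N = (3/4)·(3, 1) + (1/4)·(-5, 6) = (1, 9/4).

(1, 9/4)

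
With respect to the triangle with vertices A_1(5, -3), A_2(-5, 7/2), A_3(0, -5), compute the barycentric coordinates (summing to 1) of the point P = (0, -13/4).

Signed area of the reference triangle: [A_1A_2A_3] = ½·(5·(7/2−(-5)) + (-5)·(-5−(-3)) + 0·(-3−(7/2))) = ½·(85/2 + 10 + 0) = 105/4.
[PA_2A_3] = ½·(0·(7/2−(-5)) + (-5)·(-5−(-13/4)) + 0·(-13/4−(7/2))) = ½·(0 + 35/4 + 0) = 35/8, so the A_1-coordinate is (35/8)/(105/4) = 1/6.
[A_1PA_3] = ½·(5·(-13/4−(-5)) + 0·(-5−(-3)) + 0·(-3−(-13/4))) = ½·(35/4 + 0 + 0) = 35/8, so the A_2-coordinate is 1/6.
[A_1A_2P] = ½·(5·(7/2−(-13/4)) + (-5)·(-13/4−(-3)) + 0·(-3−(7/2))) = ½·(135/4 + 5/4 + 0) = 35/2, so the A_3-coordinate is 2/3.
Check: 1/6 + 1/6 + 2/3 = 1.

(1/6, 1/6, 2/3)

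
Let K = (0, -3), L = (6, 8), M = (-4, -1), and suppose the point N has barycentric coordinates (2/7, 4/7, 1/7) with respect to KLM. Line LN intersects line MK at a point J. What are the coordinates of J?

Line LN meets MK where the L-coordinate vanishes; zeroing N's L-weight and renormalizing leaves M, K-weights 1/7 : 2/7 → (1/3, 2/3).
So J = (1/3)·M + (2/3)·K = (-4/3, -7/3).

(-4/3, -7/3)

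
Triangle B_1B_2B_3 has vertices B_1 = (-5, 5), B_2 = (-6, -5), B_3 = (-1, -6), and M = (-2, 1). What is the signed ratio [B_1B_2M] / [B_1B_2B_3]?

[B_1B_2B_3] = ½·((-5)·(-5−(-6)) + (-6)·(-6−5) + (-1)·(5−(-5))) = ½·(-5 + 66 − 10) = 51/2.
[B_1B_2M] = ½·((-5)·(-5−1) + (-6)·(1−5) + (-2)·(5−(-5))) = ½·(30 + 24 − 20) = 17, so the ratio is 17/(51/2) = 2/3.

2/3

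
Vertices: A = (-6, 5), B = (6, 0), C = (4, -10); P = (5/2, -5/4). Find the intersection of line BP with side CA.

Barycentric coordinates of P with respect to ABC: (1/4, 1/2, 1/4).
On side CA the B-coordinate is zero; dropping P's B-weight 1/2 and renormalizing the remaining 1/4 : 1/4 gives weights 1/2, 1/2 on C, A.
Q = (1/2)·(4, -10) + (1/2)·(-6, 5) = (-1, -5/2).

(-1, -5/2)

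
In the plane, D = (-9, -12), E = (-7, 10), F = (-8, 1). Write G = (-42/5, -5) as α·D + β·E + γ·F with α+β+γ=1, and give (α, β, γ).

Signed area of the reference triangle: [DEF] = ½·((-9)·(10−1) + (-7)·(1−(-12)) + (-8)·(-12−10)) = ½·(-81 − 91 + 176) = 2.
[GEF] = ½·((-42/5)·(10−1) + (-7)·(1−(-5)) + (-8)·(-5−10)) = ½·(-378/5 − 42 + 120) = 6/5, so the D-coordinate is (6/5)/2 = 3/5.
[DGF] = ½·((-9)·(-5−1) + (-42/5)·(1−(-12)) + (-8)·(-12−(-5))) = ½·(54 − 546/5 + 56) = 2/5, so the E-coordinate is 1/5.
[DEG] = ½·((-9)·(10−(-5)) + (-7)·(-5−(-12)) + (-42/5)·(-12−10)) = ½·(-135 − 49 + 924/5) = 2/5, so the F-coordinate is 1/5.

(3/5, 1/5, 1/5)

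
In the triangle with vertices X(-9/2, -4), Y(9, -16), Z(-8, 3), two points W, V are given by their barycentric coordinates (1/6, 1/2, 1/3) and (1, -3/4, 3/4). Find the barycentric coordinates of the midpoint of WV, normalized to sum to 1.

(7/12, -1/8, 13/24)

Since both coordinate triples sum to 1, the midpoint's barycentrics are the componentwise average.
(1/6+1)/2 = 7/12; similarly -1/8 and 13/24.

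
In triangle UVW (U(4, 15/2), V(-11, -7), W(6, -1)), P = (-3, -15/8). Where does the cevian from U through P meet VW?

(-16/3, -5)

Barycentric coordinates of P with respect to UVW: (1/4, 1/2, 1/4).
On side VW the U-coordinate is zero; dropping P's U-weight 1/4 and renormalizing the remaining 1/2 : 1/4 gives weights 2/3, 1/3 on V, W.
Q = (2/3)·(-11, -7) + (1/3)·(6, -1) = (-16/3, -5).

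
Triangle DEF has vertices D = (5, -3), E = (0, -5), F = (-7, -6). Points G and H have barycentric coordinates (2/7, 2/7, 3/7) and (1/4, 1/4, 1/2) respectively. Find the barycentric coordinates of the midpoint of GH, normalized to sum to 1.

Since both coordinate triples sum to 1, the midpoint's barycentrics are the componentwise average.
(2/7+1/4)/2 = 15/56; similarly 15/56 and 13/28.

(15/56, 15/56, 13/28)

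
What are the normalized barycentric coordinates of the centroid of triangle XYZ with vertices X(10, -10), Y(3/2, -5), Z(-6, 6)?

(1/3, 1/3, 1/3)

The centroid is the average of the vertices, so each weight is 1/3.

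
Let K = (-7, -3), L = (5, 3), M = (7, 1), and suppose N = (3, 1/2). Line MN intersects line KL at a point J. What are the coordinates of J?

(-1, 0)

Barycentric coordinates of N with respect to KLM: (1/4, 1/4, 1/2).
On side KL the M-coordinate is zero; dropping N's M-weight 1/2 and renormalizing the remaining 1/4 : 1/4 gives weights 1/2, 1/2 on K, L.
J = (1/2)·(-7, -3) + (1/2)·(5, 3) = (-1, 0).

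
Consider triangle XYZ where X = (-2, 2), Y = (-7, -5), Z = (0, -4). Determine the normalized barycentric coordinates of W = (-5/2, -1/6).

Signed area of the reference triangle: [XYZ] = ½·((-2)·(-5−(-4)) + (-7)·(-4−2) + 0·(2−(-5))) = ½·(2 + 42 + 0) = 22.
[WYZ] = ½·((-5/2)·(-5−(-4)) + (-7)·(-4−(-1/6)) + 0·(-1/6−(-5))) = ½·(5/2 + 161/6 + 0) = 44/3, so the X-coordinate is (44/3)/22 = 2/3.
[XWZ] = ½·((-2)·(-1/6−(-4)) + (-5/2)·(-4−2) + 0·(2−(-1/6))) = ½·(-23/3 + 15 + 0) = 11/3, so the Y-coordinate is 1/6.
[XYW] = ½·((-2)·(-5−(-1/6)) + (-7)·(-1/6−2) + (-5/2)·(2−(-5))) = ½·(29/3 + 91/6 − 35/2) = 11/3, so the Z-coordinate is 1/6.

(2/3, 1/6, 1/6)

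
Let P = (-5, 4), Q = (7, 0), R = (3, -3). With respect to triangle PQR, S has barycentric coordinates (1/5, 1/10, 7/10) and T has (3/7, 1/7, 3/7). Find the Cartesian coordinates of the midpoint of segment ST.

Barycentric coordinates of the midpoint are the average: (11/35, 17/140, 79/140).
Converting: (11/35)·P + (17/140)·Q + (79/140)·R = (34/35, -61/140).

(34/35, -61/140)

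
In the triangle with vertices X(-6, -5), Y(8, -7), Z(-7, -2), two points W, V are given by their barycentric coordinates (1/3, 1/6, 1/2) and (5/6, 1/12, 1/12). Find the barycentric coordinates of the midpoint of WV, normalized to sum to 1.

Since both coordinate triples sum to 1, the midpoint's barycentrics are the componentwise average.
(1/3+5/6)/2 = 7/12; similarly 1/8 and 7/24.

(7/12, 1/8, 7/24)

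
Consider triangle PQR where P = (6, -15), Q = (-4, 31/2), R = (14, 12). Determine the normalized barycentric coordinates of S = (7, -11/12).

(1/2, 1/6, 1/3)

Signed area of the reference triangle: [PQR] = ½·(6·(31/2−12) + (-4)·(12−(-15)) + 14·(-15−(31/2))) = ½·(21 − 108 − 427) = -257.
[SQR] = ½·(7·(31/2−12) + (-4)·(12−(-11/12)) + 14·(-11/12−(31/2))) = ½·(49/2 − 155/3 − 1379/6) = -257/2, so the P-coordinate is (-257/2)/(-257) = 1/2.
[PSR] = ½·(6·(-11/12−12) + 7·(12−(-15)) + 14·(-15−(-11/12))) = ½·(-155/2 + 189 − 1183/6) = -257/6, so the Q-coordinate is 1/6.
[PQS] = ½·(6·(31/2−(-11/12)) + (-4)·(-11/12−(-15)) + 7·(-15−(31/2))) = ½·(197/2 − 169/3 − 427/2) = -257/3, so the R-coordinate is 1/3.
Check: 1/2 + 1/6 + 1/3 = 1.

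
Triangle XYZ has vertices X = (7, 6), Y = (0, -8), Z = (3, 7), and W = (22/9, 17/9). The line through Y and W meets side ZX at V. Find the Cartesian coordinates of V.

(11/3, 41/6)

Barycentric coordinates of W with respect to XYZ: (1/9, 1/3, 5/9).
On side ZX the Y-coordinate is zero; dropping W's Y-weight 1/3 and renormalizing the remaining 5/9 : 1/9 gives weights 5/6, 1/6 on Z, X.
V = (5/6)·(3, 7) + (1/6)·(7, 6) = (11/3, 41/6).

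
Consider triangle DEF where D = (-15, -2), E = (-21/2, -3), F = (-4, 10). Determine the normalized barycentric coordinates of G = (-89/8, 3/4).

Signed area of the reference triangle: [DEF] = ½·((-15)·(-3−10) + (-21/2)·(10−(-2)) + (-4)·(-2−(-3))) = ½·(195 − 126 − 4) = 65/2.
[GEF] = ½·((-89/8)·(-3−10) + (-21/2)·(10−(3/4)) + (-4)·(3/4−(-3))) = ½·(1157/8 − 777/8 − 15) = 65/4, so the D-coordinate is (65/4)/(65/2) = 1/2.
[DGF] = ½·((-15)·(3/4−10) + (-89/8)·(10−(-2)) + (-4)·(-2−(3/4))) = ½·(555/4 − 267/2 + 11) = 65/8, so the E-coordinate is 1/4.
[DEG] = ½·((-15)·(-3−(3/4)) + (-21/2)·(3/4−(-2)) + (-89/8)·(-2−(-3))) = ½·(225/4 − 231/8 − 89/8) = 65/8, so the F-coordinate is 1/4.

(1/2, 1/4, 1/4)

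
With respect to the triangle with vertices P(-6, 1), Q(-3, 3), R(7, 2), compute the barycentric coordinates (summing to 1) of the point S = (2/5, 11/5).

(1/5, 2/5, 2/5)

Signed area of the reference triangle: [PQR] = ½·((-6)·(3−2) + (-3)·(2−1) + 7·(1−3)) = ½·(-6 − 3 − 14) = -23/2.
[SQR] = ½·((2/5)·(3−2) + (-3)·(2−(11/5)) + 7·(11/5−3)) = ½·(2/5 + 3/5 − 28/5) = -23/10, so the P-coordinate is (-23/10)/(-23/2) = 1/5.
[PSR] = ½·((-6)·(11/5−2) + (2/5)·(2−1) + 7·(1−(11/5))) = ½·(-6/5 + 2/5 − 42/5) = -23/5, so the Q-coordinate is 2/5.
[PQS] = ½·((-6)·(3−(11/5)) + (-3)·(11/5−1) + (2/5)·(1−3)) = ½·(-24/5 − 18/5 − 4/5) = -23/5, so the R-coordinate is 2/5.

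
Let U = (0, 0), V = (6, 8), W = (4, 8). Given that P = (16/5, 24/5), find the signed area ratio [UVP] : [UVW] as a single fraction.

1/5

[UVW] = ½·(0·(8−8) + 6·(8−0) + 4·(0−8)) = ½·(0 + 48 − 32) = 8.
[UVP] = ½·(0·(8−(24/5)) + 6·(24/5−0) + (16/5)·(0−8)) = ½·(0 + 144/5 − 128/5) = 8/5, so the ratio is (8/5)/8 = 1/5.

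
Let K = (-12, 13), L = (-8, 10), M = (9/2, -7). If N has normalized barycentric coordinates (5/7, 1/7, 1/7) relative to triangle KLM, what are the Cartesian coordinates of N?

N = (5/7)·K + (1/7)·L + (1/7)·M.
x-coordinate: (5/7)·(-12) + (1/7)·(-8) + (1/7)·(9/2) = -127/14.
y-coordinate: (5/7)·13 + (1/7)·10 + (1/7)·(-7) = 68/7.

(-127/14, 68/7)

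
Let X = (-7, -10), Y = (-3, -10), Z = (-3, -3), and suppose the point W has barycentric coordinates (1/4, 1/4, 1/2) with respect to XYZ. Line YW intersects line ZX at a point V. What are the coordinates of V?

Line YW meets ZX where the Y-coordinate vanishes; zeroing W's Y-weight and renormalizing leaves Z, X-weights 1/2 : 1/4 → (2/3, 1/3).
So V = (2/3)·Z + (1/3)·X = (-13/3, -16/3).

(-13/3, -16/3)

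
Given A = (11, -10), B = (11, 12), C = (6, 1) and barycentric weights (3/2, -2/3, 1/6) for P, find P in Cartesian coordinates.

(61/6, -137/6)

P = (3/2)·A + (-2/3)·B + (1/6)·C.
x-coordinate: (3/2)·11 + (-2/3)·11 + (1/6)·6 = 61/6.
y-coordinate: (3/2)·(-10) + (-2/3)·12 + (1/6)·1 = -137/6.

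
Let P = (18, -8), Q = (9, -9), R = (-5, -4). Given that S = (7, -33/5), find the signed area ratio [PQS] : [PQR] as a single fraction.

[PQR] = ½·(18·(-9−(-4)) + 9·(-4−(-8)) + (-5)·(-8−(-9))) = ½·(-90 + 36 − 5) = -59/2.
[PQS] = ½·(18·(-9−(-33/5)) + 9·(-33/5−(-8)) + 7·(-8−(-9))) = ½·(-216/5 + 63/5 + 7) = -59/5, so the ratio is (-59/5)/(-59/2) = 2/5.

2/5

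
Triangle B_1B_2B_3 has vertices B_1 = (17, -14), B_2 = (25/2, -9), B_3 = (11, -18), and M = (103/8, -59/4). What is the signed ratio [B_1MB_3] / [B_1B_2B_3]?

1/4

[B_1B_2B_3] = ½·(17·(-9−(-18)) + (25/2)·(-18−(-14)) + 11·(-14−(-9))) = ½·(153 − 50 − 55) = 24.
[B_1MB_3] = ½·(17·(-59/4−(-18)) + (103/8)·(-18−(-14)) + 11·(-14−(-59/4))) = ½·(221/4 − 103/2 + 33/4) = 6, so the ratio is 6/24 = 1/4.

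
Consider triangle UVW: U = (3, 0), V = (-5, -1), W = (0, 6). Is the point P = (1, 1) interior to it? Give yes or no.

yes

Barycentric coordinates of P: (32/51, 3/17, 10/51).
The three coordinates are positive, positive, positive; a point is interior exactly when all three are positive.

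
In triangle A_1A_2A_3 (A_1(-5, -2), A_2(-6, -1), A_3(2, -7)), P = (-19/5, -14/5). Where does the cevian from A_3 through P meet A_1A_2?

(-21/4, -7/4)

Barycentric coordinates of P with respect to A_1A_2A_3: (3/5, 1/5, 1/5).
On side A_1A_2 the A_3-coordinate is zero; dropping P's A_3-weight 1/5 and renormalizing the remaining 3/5 : 1/5 gives weights 3/4, 1/4 on A_1, A_2.
Q = (3/4)·(-5, -2) + (1/4)·(-6, -1) = (-21/4, -7/4).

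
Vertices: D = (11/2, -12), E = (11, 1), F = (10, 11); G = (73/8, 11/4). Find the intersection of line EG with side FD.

(17/2, 10/3)

Barycentric coordinates of G with respect to DEF: (1/4, 1/4, 1/2).
On side FD the E-coordinate is zero; dropping G's E-weight 1/4 and renormalizing the remaining 1/2 : 1/4 gives weights 2/3, 1/3 on F, D.
H = (2/3)·(10, 11) + (1/3)·(11/2, -12) = (17/2, 10/3).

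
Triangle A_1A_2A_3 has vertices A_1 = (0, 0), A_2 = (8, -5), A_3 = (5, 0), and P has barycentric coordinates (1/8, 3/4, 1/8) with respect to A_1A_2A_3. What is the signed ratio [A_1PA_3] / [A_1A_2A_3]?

The signed ratio [A_1PA_3]/[A_1A_2A_3] equals the barycentric coordinate of P at vertex A_2, which is 3/4.

3/4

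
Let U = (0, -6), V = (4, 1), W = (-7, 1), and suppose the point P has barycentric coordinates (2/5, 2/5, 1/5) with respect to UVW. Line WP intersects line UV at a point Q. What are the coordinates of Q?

(2, -5/2)

Line WP meets UV where the W-coordinate vanishes; zeroing P's W-weight and renormalizing leaves U, V-weights 2/5 : 2/5 → (1/2, 1/2).
So Q = (1/2)·U + (1/2)·V = (2, -5/2).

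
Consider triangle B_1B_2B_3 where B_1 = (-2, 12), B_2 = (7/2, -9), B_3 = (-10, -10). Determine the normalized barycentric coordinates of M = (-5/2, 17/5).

Signed area of the reference triangle: [B_1B_2B_3] = ½·((-2)·(-9−(-10)) + (7/2)·(-10−12) + (-10)·(12−(-9))) = ½·(-2 − 77 − 210) = -289/2.
[MB_2B_3] = ½·((-5/2)·(-9−(-10)) + (7/2)·(-10−(17/5)) + (-10)·(17/5−(-9))) = ½·(-5/2 − 469/10 − 124) = -867/10, so the B_1-coordinate is (-867/10)/(-289/2) = 3/5.
[B_1MB_3] = ½·((-2)·(17/5−(-10)) + (-5/2)·(-10−12) + (-10)·(12−(17/5))) = ½·(-134/5 + 55 − 86) = -289/10, so the B_2-coordinate is 1/5.
[B_1B_2M] = ½·((-2)·(-9−(17/5)) + (7/2)·(17/5−12) + (-5/2)·(12−(-9))) = ½·(124/5 − 301/10 − 105/2) = -289/10, so the B_3-coordinate is 1/5.
Check: 3/5 + 1/5 + 1/5 = 1.

(3/5, 1/5, 1/5)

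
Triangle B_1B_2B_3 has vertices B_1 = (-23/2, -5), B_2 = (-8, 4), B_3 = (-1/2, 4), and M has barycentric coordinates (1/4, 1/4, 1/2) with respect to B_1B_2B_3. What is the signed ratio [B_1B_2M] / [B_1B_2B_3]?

1/2

The signed ratio [B_1B_2M]/[B_1B_2B_3] equals the barycentric coordinate of M at vertex B_3, which is 1/2.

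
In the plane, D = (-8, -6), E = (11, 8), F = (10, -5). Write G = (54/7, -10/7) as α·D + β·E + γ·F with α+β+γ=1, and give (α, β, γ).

Signed area of the reference triangle: [DEF] = ½·((-8)·(8−(-5)) + 11·(-5−(-6)) + 10·(-6−8)) = ½·(-104 + 11 − 140) = -233/2.
[GEF] = ½·((54/7)·(8−(-5)) + 11·(-5−(-10/7)) + 10·(-10/7−8)) = ½·(702/7 − 275/7 − 660/7) = -233/14, so the D-coordinate is (-233/14)/(-233/2) = 1/7.
[DGF] = ½·((-8)·(-10/7−(-5)) + (54/7)·(-5−(-6)) + 10·(-6−(-10/7))) = ½·(-200/7 + 54/7 − 320/7) = -233/7, so the E-coordinate is 2/7.
[DEG] = ½·((-8)·(8−(-10/7)) + 11·(-10/7−(-6)) + (54/7)·(-6−8)) = ½·(-528/7 + 352/7 − 108) = -466/7, so the F-coordinate is 4/7.
Check: 1/7 + 2/7 + 4/7 = 1.

(1/7, 2/7, 4/7)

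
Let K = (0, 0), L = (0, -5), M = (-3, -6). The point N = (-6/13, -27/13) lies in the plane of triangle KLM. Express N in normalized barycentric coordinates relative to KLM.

Signed area of the reference triangle: [KLM] = ½·(0·(-5−(-6)) + 0·(-6−0) + (-3)·(0−(-5))) = ½·(0 + 0 − 15) = -15/2.
[NLM] = ½·((-6/13)·(-5−(-6)) + 0·(-6−(-27/13)) + (-3)·(-27/13−(-5))) = ½·(-6/13 + 0 − 114/13) = -60/13, so the K-coordinate is (-60/13)/(-15/2) = 8/13.
[KNM] = ½·(0·(-27/13−(-6)) + (-6/13)·(-6−0) + (-3)·(0−(-27/13))) = ½·(0 + 36/13 − 81/13) = -45/26, so the L-coordinate is 3/13.
[KLN] = ½·(0·(-5−(-27/13)) + 0·(-27/13−0) + (-6/13)·(0−(-5))) = ½·(0 + 0 − 30/13) = -15/13, so the M-coordinate is 2/13.
Check: 8/13 + 3/13 + 2/13 = 1.

(8/13, 3/13, 2/13)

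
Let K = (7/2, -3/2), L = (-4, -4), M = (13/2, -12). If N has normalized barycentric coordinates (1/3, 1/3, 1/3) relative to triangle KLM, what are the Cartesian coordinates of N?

(2, -35/6)

N = (1/3)·K + (1/3)·L + (1/3)·M.
x-coordinate: (1/3)·(7/2) + (1/3)·(-4) + (1/3)·(13/2) = 2.
y-coordinate: (1/3)·(-3/2) + (1/3)·(-4) + (1/3)·(-12) = -35/6.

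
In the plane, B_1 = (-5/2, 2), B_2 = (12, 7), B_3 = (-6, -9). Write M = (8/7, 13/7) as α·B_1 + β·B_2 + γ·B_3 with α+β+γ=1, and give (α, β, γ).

(4/7, 2/7, 1/7)

Signed area of the reference triangle: [B_1B_2B_3] = ½·((-5/2)·(7−(-9)) + 12·(-9−2) + (-6)·(2−7)) = ½·(-40 − 132 + 30) = -71.
[MB_2B_3] = ½·((8/7)·(7−(-9)) + 12·(-9−(13/7)) + (-6)·(13/7−7)) = ½·(128/7 − 912/7 + 216/7) = -284/7, so the B_1-coordinate is (-284/7)/(-71) = 4/7.
[B_1MB_3] = ½·((-5/2)·(13/7−(-9)) + (8/7)·(-9−2) + (-6)·(2−(13/7))) = ½·(-190/7 − 88/7 − 6/7) = -142/7, so the B_2-coordinate is 2/7.
[B_1B_2M] = ½·((-5/2)·(7−(13/7)) + 12·(13/7−2) + (8/7)·(2−7)) = ½·(-90/7 − 12/7 − 40/7) = -71/7, so the B_3-coordinate is 1/7.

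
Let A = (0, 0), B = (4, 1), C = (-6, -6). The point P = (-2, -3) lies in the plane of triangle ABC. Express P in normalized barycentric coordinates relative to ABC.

Signed area of the reference triangle: [ABC] = ½·(0·(1−(-6)) + 4·(-6−0) + (-6)·(0−1)) = ½·(0 − 24 + 6) = -9.
[PBC] = ½·((-2)·(1−(-6)) + 4·(-6−(-3)) + (-6)·(-3−1)) = ½·(-14 − 12 + 24) = -1, so the A-coordinate is (-1)/(-9) = 1/9.
[APC] = ½·(0·(-3−(-6)) + (-2)·(-6−0) + (-6)·(0−(-3))) = ½·(0 + 12 − 18) = -3, so the B-coordinate is 1/3.
[ABP] = ½·(0·(1−(-3)) + 4·(-3−0) + (-2)·(0−1)) = ½·(0 − 12 + 2) = -5, so the C-coordinate is 5/9.
Check: 1/9 + 1/3 + 5/9 = 1.

(1/9, 1/3, 5/9)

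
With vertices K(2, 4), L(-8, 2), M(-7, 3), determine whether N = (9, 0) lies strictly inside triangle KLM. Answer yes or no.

no

Barycentric coordinates of N: (19/8, 43/8, -27/4).
The three coordinates are positive, positive, negative; a point is interior exactly when all three are positive.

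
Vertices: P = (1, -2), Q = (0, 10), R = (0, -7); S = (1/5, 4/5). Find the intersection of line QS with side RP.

(1/3, -16/3)

Barycentric coordinates of S with respect to PQR: (1/5, 2/5, 2/5).
On side RP the Q-coordinate is zero; dropping S's Q-weight 2/5 and renormalizing the remaining 2/5 : 1/5 gives weights 2/3, 1/3 on R, P.
T = (2/3)·(0, -7) + (1/3)·(1, -2) = (1/3, -16/3).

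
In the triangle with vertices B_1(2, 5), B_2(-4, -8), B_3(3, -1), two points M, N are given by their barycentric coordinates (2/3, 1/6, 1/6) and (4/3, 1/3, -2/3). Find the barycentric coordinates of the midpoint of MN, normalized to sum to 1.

(1, 1/4, -1/4)

Since both coordinate triples sum to 1, the midpoint's barycentrics are the componentwise average.
(2/3+4/3)/2 = 1; similarly 1/4 and -1/4.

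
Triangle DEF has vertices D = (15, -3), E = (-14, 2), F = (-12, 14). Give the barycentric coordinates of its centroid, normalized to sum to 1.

The centroid is the average of the vertices, so each weight is 1/3.

(1/3, 1/3, 1/3)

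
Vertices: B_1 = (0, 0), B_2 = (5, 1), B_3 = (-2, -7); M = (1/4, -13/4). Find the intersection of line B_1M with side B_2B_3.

(1/3, -13/3)

Barycentric coordinates of M with respect to B_1B_2B_3: (1/4, 1/4, 1/2).
On side B_2B_3 the B_1-coordinate is zero; dropping M's B_1-weight 1/4 and renormalizing the remaining 1/4 : 1/2 gives weights 1/3, 2/3 on B_2, B_3.
N = (1/3)·(5, 1) + (2/3)·(-2, -7) = (1/3, -13/3).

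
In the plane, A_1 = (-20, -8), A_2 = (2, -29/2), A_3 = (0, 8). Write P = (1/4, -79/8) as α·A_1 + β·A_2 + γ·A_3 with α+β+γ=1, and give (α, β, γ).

(1/16, 3/4, 3/16)

Signed area of the reference triangle: [A_1A_2A_3] = ½·((-20)·(-29/2−8) + 2·(8−(-8)) + 0·(-8−(-29/2))) = ½·(450 + 32 + 0) = 241.
[PA_2A_3] = ½·((1/4)·(-29/2−8) + 2·(8−(-79/8)) + 0·(-79/8−(-29/2))) = ½·(-45/8 + 143/4 + 0) = 241/16, so the A_1-coordinate is (241/16)/241 = 1/16.
[A_1PA_3] = ½·((-20)·(-79/8−8) + (1/4)·(8−(-8)) + 0·(-8−(-79/8))) = ½·(715/2 + 4 + 0) = 723/4, so the A_2-coordinate is 3/4.
[A_1A_2P] = ½·((-20)·(-29/2−(-79/8)) + 2·(-79/8−(-8)) + (1/4)·(-8−(-29/2))) = ½·(185/2 − 15/4 + 13/8) = 723/16, so the A_3-coordinate is 3/16.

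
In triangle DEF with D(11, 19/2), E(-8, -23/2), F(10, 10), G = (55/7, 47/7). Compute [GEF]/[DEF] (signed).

3/7

[DEF] = ½·(11·(-23/2−10) + (-8)·(10−(19/2)) + 10·(19/2−(-23/2))) = ½·(-473/2 − 4 + 210) = -61/4.
[GEF] = ½·((55/7)·(-23/2−10) + (-8)·(10−(47/7)) + 10·(47/7−(-23/2))) = ½·(-2365/14 − 184/7 + 1275/7) = -183/28, so the ratio is (-183/28)/(-61/4) = 3/7.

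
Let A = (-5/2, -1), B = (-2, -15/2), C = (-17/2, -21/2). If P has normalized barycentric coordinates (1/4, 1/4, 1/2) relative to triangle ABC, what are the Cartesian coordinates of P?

P = (1/4)·A + (1/4)·B + (1/2)·C.
x-coordinate: (1/4)·(-5/2) + (1/4)·(-2) + (1/2)·(-17/2) = -43/8.
y-coordinate: (1/4)·(-1) + (1/4)·(-15/2) + (1/2)·(-21/2) = -59/8.

(-43/8, -59/8)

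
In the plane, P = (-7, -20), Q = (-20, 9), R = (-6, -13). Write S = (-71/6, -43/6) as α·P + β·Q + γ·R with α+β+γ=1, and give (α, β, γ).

Signed area of the reference triangle: [PQR] = ½·((-7)·(9−(-13)) + (-20)·(-13−(-20)) + (-6)·(-20−9)) = ½·(-154 − 140 + 174) = -60.
[SQR] = ½·((-71/6)·(9−(-13)) + (-20)·(-13−(-43/6)) + (-6)·(-43/6−9)) = ½·(-781/3 + 350/3 + 97) = -70/3, so the P-coordinate is (-70/3)/(-60) = 7/18.
[PSR] = ½·((-7)·(-43/6−(-13)) + (-71/6)·(-13−(-20)) + (-6)·(-20−(-43/6))) = ½·(-245/6 − 497/6 + 77) = -70/3, so the Q-coordinate is 7/18.
[PQS] = ½·((-7)·(9−(-43/6)) + (-20)·(-43/6−(-20)) + (-71/6)·(-20−9)) = ½·(-679/6 − 770/3 + 2059/6) = -40/3, so the R-coordinate is 2/9.
Check: 7/18 + 7/18 + 2/9 = 1.

(7/18, 7/18, 2/9)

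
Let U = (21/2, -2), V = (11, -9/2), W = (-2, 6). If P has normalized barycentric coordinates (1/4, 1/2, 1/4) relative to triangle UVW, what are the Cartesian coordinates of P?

(61/8, -5/4)

P = (1/4)·U + (1/2)·V + (1/4)·W.
x-coordinate: (1/4)·(21/2) + (1/2)·11 + (1/4)·(-2) = 61/8.
y-coordinate: (1/4)·(-2) + (1/2)·(-9/2) + (1/4)·6 = -5/4.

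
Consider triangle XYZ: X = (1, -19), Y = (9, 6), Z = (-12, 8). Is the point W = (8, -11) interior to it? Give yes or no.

no

Barycentric coordinates of W: (359/541, 293/541, -111/541).
The three coordinates are positive, positive, negative; a point is interior exactly when all three are positive.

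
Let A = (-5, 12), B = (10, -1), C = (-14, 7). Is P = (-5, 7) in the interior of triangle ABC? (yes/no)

yes

Barycentric coordinates of P: (3/8, 15/64, 25/64).
The three coordinates are positive, positive, positive; a point is interior exactly when all three are positive.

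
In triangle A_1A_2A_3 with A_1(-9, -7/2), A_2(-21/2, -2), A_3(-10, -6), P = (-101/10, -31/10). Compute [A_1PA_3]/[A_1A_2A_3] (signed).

3/5

[A_1A_2A_3] = ½·((-9)·(-2−(-6)) + (-21/2)·(-6−(-7/2)) + (-10)·(-7/2−(-2))) = ½·(-36 + 105/4 + 15) = 21/8.
[A_1PA_3] = ½·((-9)·(-31/10−(-6)) + (-101/10)·(-6−(-7/2)) + (-10)·(-7/2−(-31/10))) = ½·(-261/10 + 101/4 + 4) = 63/40, so the ratio is (63/40)/(21/8) = 3/5.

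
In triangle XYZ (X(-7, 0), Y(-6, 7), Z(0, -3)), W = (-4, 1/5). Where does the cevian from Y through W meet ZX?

(-7/2, -3/2)

Barycentric coordinates of W with respect to XYZ: (2/5, 1/5, 2/5).
On side ZX the Y-coordinate is zero; dropping W's Y-weight 1/5 and renormalizing the remaining 2/5 : 2/5 gives weights 1/2, 1/2 on Z, X.
V = (1/2)·(0, -3) + (1/2)·(-7, 0) = (-7/2, -3/2).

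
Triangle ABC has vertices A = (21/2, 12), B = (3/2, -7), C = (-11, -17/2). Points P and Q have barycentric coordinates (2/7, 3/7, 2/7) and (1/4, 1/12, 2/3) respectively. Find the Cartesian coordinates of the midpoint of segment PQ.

Barycentric coordinates of the midpoint are the average: (15/56, 43/168, 10/21).
Converting: (15/56)·A + (43/168)·B + (10/21)·C = (-49/24, -21/8).

(-49/24, -21/8)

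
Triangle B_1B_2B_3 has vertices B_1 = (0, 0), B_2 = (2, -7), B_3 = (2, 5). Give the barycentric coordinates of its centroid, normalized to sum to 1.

(1/3, 1/3, 1/3)

The centroid is the average of the vertices, so each weight is 1/3.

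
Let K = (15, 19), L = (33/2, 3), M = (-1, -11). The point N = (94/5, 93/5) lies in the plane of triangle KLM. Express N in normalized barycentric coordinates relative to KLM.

(4/5, 2/5, -1/5)

Signed area of the reference triangle: [KLM] = ½·(15·(3−(-11)) + (33/2)·(-11−19) + (-1)·(19−3)) = ½·(210 − 495 − 16) = -301/2.
[NLM] = ½·((94/5)·(3−(-11)) + (33/2)·(-11−(93/5)) + (-1)·(93/5−3)) = ½·(1316/5 − 2442/5 − 78/5) = -602/5, so the K-coordinate is (-602/5)/(-301/2) = 4/5.
[KNM] = ½·(15·(93/5−(-11)) + (94/5)·(-11−19) + (-1)·(19−(93/5))) = ½·(444 − 564 − 2/5) = -301/5, so the L-coordinate is 2/5.
[KLN] = ½·(15·(3−(93/5)) + (33/2)·(93/5−19) + (94/5)·(19−3)) = ½·(-234 − 33/5 + 1504/5) = 301/10, so the M-coordinate is -1/5.
Check: 4/5 + 2/5 − 1/5 = 1.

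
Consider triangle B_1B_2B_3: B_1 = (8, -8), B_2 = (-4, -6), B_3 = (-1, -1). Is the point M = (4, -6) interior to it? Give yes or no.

yes

Barycentric coordinates of M: (20/33, 5/33, 8/33).
The three coordinates are positive, positive, positive; a point is interior exactly when all three are positive.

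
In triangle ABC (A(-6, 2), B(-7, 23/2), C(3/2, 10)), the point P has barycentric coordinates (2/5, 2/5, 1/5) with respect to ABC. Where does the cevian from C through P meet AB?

Line CP meets AB where the C-coordinate vanishes; zeroing P's C-weight and renormalizing leaves A, B-weights 2/5 : 2/5 → (1/2, 1/2).
So Q = (1/2)·A + (1/2)·B = (-13/2, 27/4).

(-13/2, 27/4)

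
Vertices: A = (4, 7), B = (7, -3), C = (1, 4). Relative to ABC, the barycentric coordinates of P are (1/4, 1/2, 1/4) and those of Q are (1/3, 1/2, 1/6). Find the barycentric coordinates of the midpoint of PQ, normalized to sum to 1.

(7/24, 1/2, 5/24)

Since both coordinate triples sum to 1, the midpoint's barycentrics are the componentwise average.
(1/4+1/3)/2 = 7/24; similarly 1/2 and 5/24.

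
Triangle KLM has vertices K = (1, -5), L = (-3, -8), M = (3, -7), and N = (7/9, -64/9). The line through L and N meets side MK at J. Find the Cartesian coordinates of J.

(8/3, -20/3)

Barycentric coordinates of N with respect to KLM: (1/9, 1/3, 5/9).
On side MK the L-coordinate is zero; dropping N's L-weight 1/3 and renormalizing the remaining 5/9 : 1/9 gives weights 5/6, 1/6 on M, K.
J = (5/6)·(3, -7) + (1/6)·(1, -5) = (8/3, -20/3).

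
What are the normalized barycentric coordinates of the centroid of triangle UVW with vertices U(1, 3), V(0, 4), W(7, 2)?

The centroid is the average of the vertices, so each weight is 1/3.

(1/3, 1/3, 1/3)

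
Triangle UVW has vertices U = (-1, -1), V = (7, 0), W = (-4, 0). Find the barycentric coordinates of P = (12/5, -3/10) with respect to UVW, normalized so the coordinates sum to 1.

(3/10, 1/2, 1/5)

Signed area of the reference triangle: [UVW] = ½·((-1)·(0−0) + 7·(0−(-1)) + (-4)·(-1−0)) = ½·(0 + 7 + 4) = 11/2.
[PVW] = ½·((12/5)·(0−0) + 7·(0−(-3/10)) + (-4)·(-3/10−0)) = ½·(0 + 21/10 + 6/5) = 33/20, so the U-coordinate is (33/20)/(11/2) = 3/10.
[UPW] = ½·((-1)·(-3/10−0) + (12/5)·(0−(-1)) + (-4)·(-1−(-3/10))) = ½·(3/10 + 12/5 + 14/5) = 11/4, so the V-coordinate is 1/2.
[UVP] = ½·((-1)·(0−(-3/10)) + 7·(-3/10−(-1)) + (12/5)·(-1−0)) = ½·(-3/10 + 49/10 − 12/5) = 11/10, so the W-coordinate is 1/5.
Check: 3/10 + 1/2 + 1/5 = 1.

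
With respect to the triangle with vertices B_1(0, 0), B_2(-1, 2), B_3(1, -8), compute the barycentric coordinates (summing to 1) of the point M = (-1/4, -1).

(1/4, 1/2, 1/4)

Signed area of the reference triangle: [B_1B_2B_3] = ½·(0·(2−(-8)) + (-1)·(-8−0) + 1·(0−2)) = ½·(0 + 8 − 2) = 3.
[MB_2B_3] = ½·((-1/4)·(2−(-8)) + (-1)·(-8−(-1)) + 1·(-1−2)) = ½·(-5/2 + 7 − 3) = 3/4, so the B_1-coordinate is (3/4)/3 = 1/4.
[B_1MB_3] = ½·(0·(-1−(-8)) + (-1/4)·(-8−0) + 1·(0−(-1))) = ½·(0 + 2 + 1) = 3/2, so the B_2-coordinate is 1/2.
[B_1B_2M] = ½·(0·(2−(-1)) + (-1)·(-1−0) + (-1/4)·(0−2)) = ½·(0 + 1 + 1/2) = 3/4, so the B_3-coordinate is 1/4.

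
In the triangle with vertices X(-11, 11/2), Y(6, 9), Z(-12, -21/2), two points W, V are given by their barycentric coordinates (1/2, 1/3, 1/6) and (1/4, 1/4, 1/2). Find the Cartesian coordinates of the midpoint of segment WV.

Barycentric coordinates of the midpoint are the average: (3/8, 7/24, 1/3).
Converting: (3/8)·X + (7/24)·Y + (1/3)·Z = (-51/8, 19/16).

(-51/8, 19/16)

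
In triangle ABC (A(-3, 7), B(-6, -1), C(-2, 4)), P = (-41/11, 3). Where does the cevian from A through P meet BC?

Barycentric coordinates of P with respect to ABC: (3/11, 4/11, 4/11).
On side BC the A-coordinate is zero; dropping P's A-weight 3/11 and renormalizing the remaining 4/11 : 4/11 gives weights 1/2, 1/2 on B, C.
Q = (1/2)·(-6, -1) + (1/2)·(-2, 4) = (-4, 3/2).

(-4, 3/2)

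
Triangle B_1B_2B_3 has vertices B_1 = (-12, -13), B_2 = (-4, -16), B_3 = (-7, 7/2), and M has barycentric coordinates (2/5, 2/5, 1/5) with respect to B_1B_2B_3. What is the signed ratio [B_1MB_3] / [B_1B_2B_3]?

2/5

The signed ratio [B_1MB_3]/[B_1B_2B_3] equals the barycentric coordinate of M at vertex B_2, which is 2/5.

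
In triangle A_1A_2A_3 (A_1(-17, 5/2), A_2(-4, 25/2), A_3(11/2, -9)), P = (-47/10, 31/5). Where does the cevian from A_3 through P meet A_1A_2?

Barycentric coordinates of P with respect to A_1A_2A_3: (1/5, 3/5, 1/5).
On side A_1A_2 the A_3-coordinate is zero; dropping P's A_3-weight 1/5 and renormalizing the remaining 1/5 : 3/5 gives weights 1/4, 3/4 on A_1, A_2.
Q = (1/4)·(-17, 5/2) + (3/4)·(-4, 25/2) = (-29/4, 10).

(-29/4, 10)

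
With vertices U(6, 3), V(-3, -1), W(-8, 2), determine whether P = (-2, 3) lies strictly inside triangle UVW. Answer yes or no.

no

Barycentric coordinates of P: (23/47, -8/47, 32/47).
The three coordinates are positive, negative, positive; a point is interior exactly when all three are positive.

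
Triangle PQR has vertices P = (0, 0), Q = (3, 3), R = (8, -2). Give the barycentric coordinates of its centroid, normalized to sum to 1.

(1/3, 1/3, 1/3)

The centroid is the average of the vertices, so each weight is 1/3.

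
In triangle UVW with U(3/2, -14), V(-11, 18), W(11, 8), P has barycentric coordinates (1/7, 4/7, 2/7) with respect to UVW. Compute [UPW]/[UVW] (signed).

4/7

The signed ratio [UPW]/[UVW] equals the barycentric coordinate of P at vertex V, which is 4/7.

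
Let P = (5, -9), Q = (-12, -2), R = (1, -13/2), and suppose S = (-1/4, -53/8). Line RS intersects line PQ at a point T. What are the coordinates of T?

Barycentric coordinates of S with respect to PQR: (1/2, 1/4, 1/4).
On side PQ the R-coordinate is zero; dropping S's R-weight 1/4 and renormalizing the remaining 1/2 : 1/4 gives weights 2/3, 1/3 on P, Q.
T = (2/3)·(5, -9) + (1/3)·(-12, -2) = (-2/3, -20/3).

(-2/3, -20/3)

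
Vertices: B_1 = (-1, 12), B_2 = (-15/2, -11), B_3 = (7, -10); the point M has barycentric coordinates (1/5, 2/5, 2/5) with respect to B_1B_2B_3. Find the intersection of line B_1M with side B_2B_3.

(-1/4, -21/2)

Line B_1M meets B_2B_3 where the B_1-coordinate vanishes; zeroing M's B_1-weight and renormalizing leaves B_2, B_3-weights 2/5 : 2/5 → (1/2, 1/2).
So N = (1/2)·B_2 + (1/2)·B_3 = (-1/4, -21/2).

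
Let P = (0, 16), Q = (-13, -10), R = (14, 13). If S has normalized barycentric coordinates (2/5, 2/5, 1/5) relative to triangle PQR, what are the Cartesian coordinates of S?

S = (2/5)·P + (2/5)·Q + (1/5)·R.
x-coordinate: (2/5)·0 + (2/5)·(-13) + (1/5)·14 = -12/5.
y-coordinate: (2/5)·16 + (2/5)·(-10) + (1/5)·13 = 5.

(-12/5, 5)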